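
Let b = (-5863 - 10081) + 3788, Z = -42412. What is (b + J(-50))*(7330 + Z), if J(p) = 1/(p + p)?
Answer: 21322857141/50 ≈ 4.2646e+8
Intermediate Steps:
b = -12156 (b = -15944 + 3788 = -12156)
J(p) = 1/(2*p)
(b + J(-50))*(7330 + Z) = (-12156 + (1/2)/(-50))*(7330 - 42412) = (-12156 + (1/2)*(-1/50))*(-35082) = (-12156 - 1/100)*(-35082) = -1215601/100*(-35082) = 21322857141/50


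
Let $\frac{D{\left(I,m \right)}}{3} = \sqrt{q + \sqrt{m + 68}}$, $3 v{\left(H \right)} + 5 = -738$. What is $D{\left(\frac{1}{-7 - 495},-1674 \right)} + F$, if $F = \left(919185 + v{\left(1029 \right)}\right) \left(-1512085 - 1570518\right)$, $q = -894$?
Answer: $- \frac{8498156941636}{3} + 3 \sqrt{-894 + i \sqrt{1606}} \approx -2.8327 \cdot 10^{12} + 89.722 i$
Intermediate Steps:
$v{\left(H \right)} = - \frac{743}{3}$ ($v{\left(H \right)} = - \frac{5}{3} + \frac{1}{3} \left(-738\right) = - \frac{5}{3} - 246 = - \frac{743}{3}$)
$D{\left(I,m \right)} = 3 \sqrt{-894 + \sqrt{68 + m}}$ ($D{\left(I,m \right)} = 3 \sqrt{-894 + \sqrt{m + 68}} = 3 \sqrt{-894 + \sqrt{68 + m}}$)
$F = - \frac{8498156941636}{3}$ ($F = \left(919185 - \frac{743}{3}\right) \left(-1512085 - 1570518\right) = \frac{2756812}{3} \left(-3082603\right) = - \frac{8498156941636}{3} \approx -2.8327 \cdot 10^{12}$)
$D{\left(\frac{1}{-7 - 495},-1674 \right)} + F = 3 \sqrt{-894 + \sqrt{68 - 1674}} - \frac{8498156941636}{3} = 3 \sqrt{-894 + \sqrt{-1606}} - \frac{8498156941636}{3} = 3 \sqrt{-894 + i \sqrt{1606}} - \frac{8498156941636}{3} = - \frac{8498156941636}{3} + 3 \sqrt{-894 + i \sqrt{1606}}$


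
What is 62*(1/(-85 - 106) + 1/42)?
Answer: 4619/4011 ≈ 1.1516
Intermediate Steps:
62*(1/(-85 - 106) + 1/42) = 62*(1/(-191) + 1/42) = 62*(-1/191 + 1/42) = 62*(149/8022) = 4619/4011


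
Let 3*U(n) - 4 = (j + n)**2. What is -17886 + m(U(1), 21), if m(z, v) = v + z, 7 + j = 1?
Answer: -53566/3 ≈ -17855.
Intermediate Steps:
j = -6 (j = -7 + 1 = -6)
U(n) = 4/3 + (-6 + n)**2/3
-17886 + m(U(1), 21) = -17886 + (21 + (4/3 + (-6 + 1)**2/3)) = -17886 + (21 + (4/3 + (1/3)*(-5)**2)) = -17886 + (21 + (4/3 + (1/3)*25)) = -17886 + (21 + (4/3 + 25/3)) = -17886 + (21 + 29/3) = -17886 + 92/3 = -53566/3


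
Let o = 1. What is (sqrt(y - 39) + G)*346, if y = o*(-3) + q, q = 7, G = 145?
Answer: 50170 + 346*I*sqrt(35) ≈ 50170.0 + 2047.0*I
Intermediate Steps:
y = 4 (y = 1*(-3) + 7 = -3 + 7 = 4)
(sqrt(y - 39) + G)*346 = (sqrt(4 - 39) + 145)*346 = (sqrt(-35) + 145)*346 = (I*sqrt(35) + 145)*346 = (145 + I*sqrt(35))*346 = 50170 + 346*I*sqrt(35)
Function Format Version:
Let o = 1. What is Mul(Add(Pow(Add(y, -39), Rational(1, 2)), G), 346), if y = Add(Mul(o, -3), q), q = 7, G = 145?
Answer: Add(50170, Mul(346, I, Pow(35, Rational(1, 2)))) ≈ Add(50170., Mul(2047.0, I))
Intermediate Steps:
y = 4 (y = Add(Mul(1, -3), 7) = Add(-3, 7) = 4)
Mul(Add(Pow(Add(y, -39), Rational(1, 2)), G), 346) = Mul(Add(Pow(Add(4, -39), Rational(1, 2)), 145), 346) = Mul(Add(Pow(-35, Rational(1, 2)), 145), 346) = Mul(Add(Mul(I, Pow(35, Rational(1, 2))), 145), 346) = Mul(Add(145, Mul(I, Pow(35, Rational(1, 2)))), 346) = Add(50170, Mul(346, I, Pow(35, Rational(1, 2))))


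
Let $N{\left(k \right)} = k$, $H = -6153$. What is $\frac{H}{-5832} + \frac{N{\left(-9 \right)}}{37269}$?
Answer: $\frac{8491247}{8050104} \approx 1.0548$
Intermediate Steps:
$\frac{H}{-5832} + \frac{N{\left(-9 \right)}}{37269} = - \frac{6153}{-5832} - \frac{9}{37269} = \left(-6153\right) \left(- \frac{1}{5832}\right) - \frac{1}{4141} = \frac{2051}{1944} - \frac{1}{4141} = \frac{8491247}{8050104}$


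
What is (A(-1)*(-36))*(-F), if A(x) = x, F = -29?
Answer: 1044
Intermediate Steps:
(A(-1)*(-36))*(-F) = (-1*(-36))*(-1*(-29)) = 36*29 = 1044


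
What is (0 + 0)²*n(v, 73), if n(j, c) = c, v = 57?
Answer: 0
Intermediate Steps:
(0 + 0)²*n(v, 73) = (0 + 0)²*73 = 0²*73 = 0*73 = 0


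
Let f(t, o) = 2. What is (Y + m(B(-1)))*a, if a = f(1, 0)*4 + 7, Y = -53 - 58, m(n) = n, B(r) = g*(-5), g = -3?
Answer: -1440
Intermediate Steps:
B(r) = 15 (B(r) = -3*(-5) = 15)
Y = -111
a = 15 (a = 2*4 + 7 = 8 + 7 = 15)
(Y + m(B(-1)))*a = (-111 + 15)*15 = -96*15 = -1440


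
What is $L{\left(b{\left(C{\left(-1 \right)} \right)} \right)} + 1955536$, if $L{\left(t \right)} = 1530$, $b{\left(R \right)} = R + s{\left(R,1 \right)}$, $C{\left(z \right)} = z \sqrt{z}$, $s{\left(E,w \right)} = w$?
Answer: $1957066$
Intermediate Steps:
$C{\left(z \right)} = z^{\frac{3}{2}}$
$b{\left(R \right)} = 1 + R$ ($b{\left(R \right)} = R + 1 = 1 + R$)
$L{\left(b{\left(C{\left(-1 \right)} \right)} \right)} + 1955536 = 1530 + 1955536 = 1957066$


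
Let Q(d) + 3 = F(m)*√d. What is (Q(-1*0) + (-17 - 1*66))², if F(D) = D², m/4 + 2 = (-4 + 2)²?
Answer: 7396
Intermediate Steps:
m = 8 (m = -8 + 4*(-4 + 2)² = -8 + 4*(-2)² = -8 + 4*4 = -8 + 16 = 8)
Q(d) = -3 + 64*√d (Q(d) = -3 + 8²*√d = -3 + 64*√d)
(Q(-1*0) + (-17 - 1*66))² = ((-3 + 64*√(-1*0)) + (-17 - 1*66))² = ((-3 + 64*√0) + (-17 - 66))² = ((-3 + 64*0) - 83)² = ((-3 + 0) - 83)² = (-3 - 83)² = (-86)² = 7396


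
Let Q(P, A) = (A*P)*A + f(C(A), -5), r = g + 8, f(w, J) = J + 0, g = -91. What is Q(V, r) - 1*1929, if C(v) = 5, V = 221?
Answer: 1520535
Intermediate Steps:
f(w, J) = J
r = -83 (r = -91 + 8 = -83)
Q(P, A) = -5 + P*A² (Q(P, A) = (A*P)*A - 5 = P*A² - 5 = -5 + P*A²)
Q(V, r) - 1*1929 = (-5 + 221*(-83)²) - 1*1929 = (-5 + 221*6889) - 1929 = (-5 + 1522469) - 1929 = 1522464 - 1929 = 1520535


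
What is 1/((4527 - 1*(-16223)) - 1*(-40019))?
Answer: 1/60769 ≈ 1.6456e-5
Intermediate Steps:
1/((4527 - 1*(-16223)) - 1*(-40019)) = 1/((4527 + 16223) + 40019) = 1/(20750 + 40019) = 1/60769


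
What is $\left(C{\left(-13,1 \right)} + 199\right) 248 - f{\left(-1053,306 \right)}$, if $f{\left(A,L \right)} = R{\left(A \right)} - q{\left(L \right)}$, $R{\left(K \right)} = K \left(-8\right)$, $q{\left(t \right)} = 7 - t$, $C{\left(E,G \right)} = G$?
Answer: $40877$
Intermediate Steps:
$R{\left(K \right)} = - 8 K$
$f{\left(A,L \right)} = -7 + L - 8 A$ ($f{\left(A,L \right)} = - 8 A - \left(7 - L\right) = - 8 A + \left(-7 + L\right) = -7 + L - 8 A$)
$\left(C{\left(-13,1 \right)} + 199\right) 248 - f{\left(-1053,306 \right)} = \left(1 + 199\right) 248 - \left(-7 + 306 - -8424\right) = 200 \cdot 248 - \left(-7 + 306 + 8424\right) = 49600 - 8723 = 40877$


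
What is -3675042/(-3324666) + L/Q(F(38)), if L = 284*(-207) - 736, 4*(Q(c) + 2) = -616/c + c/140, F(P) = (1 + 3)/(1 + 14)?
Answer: 70009486425543/674324827339 ≈ 103.82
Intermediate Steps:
F(P) = 4/15
Q(c) = -2 - 154/c + c/560 (Q(c) = -2 + (-616/c + c/140)/4 = -2 + (-154/c + c/560) = -2 - 154/c + c/560)
L = -59524 (L = -58788 - 736 = -59524)
-3675042/(-3324666) + L/Q(F(38)) = -3675042/(-3324666) - 59524/(-2 - 154/4/15 + (1/560)*(4/15)) = -3675042*(-1/3324666) - 59524/(-2 - 154*15/4 + 1/2100) = 612507/554111 - 59524/(-2 - 1155/2 + 1/2100) = 612507/554111 - 59524/(-1216949/2100) = 612507/554111 - 59524*(-2100/1216949) = 612507/554111 + 125000400/1216949 = 70009486425543/674324827339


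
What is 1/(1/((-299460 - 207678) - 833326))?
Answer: -1340464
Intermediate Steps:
1/(1/((-299460 - 207678) - 833326)) = 1/(1/(-507138 - 833326)) = 1/(1/(-1340464)) = 1/(-1/1340464) = -1340464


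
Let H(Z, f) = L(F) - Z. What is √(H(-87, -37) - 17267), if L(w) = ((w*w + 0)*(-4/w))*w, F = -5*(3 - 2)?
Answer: 24*I*√30 ≈ 131.45*I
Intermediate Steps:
F = -5 (F = -5*1 = -5)
L(w) = -4*w² (L(w) = ((w² + 0)*(-4/w))*w = (w²*(-4/w))*w = (-4*w)*w = -4*w²)
H(Z, f) = -100 - Z (H(Z, f) = -4*(-5)² - Z = -4*25 - Z = -100 - Z)
√(H(-87, -37) - 17267) = √((-100 - 1*(-87)) - 17267) = √((-100 + 87) - 17267) = √(-13 - 17267) = √(-17280) = 24*I*√30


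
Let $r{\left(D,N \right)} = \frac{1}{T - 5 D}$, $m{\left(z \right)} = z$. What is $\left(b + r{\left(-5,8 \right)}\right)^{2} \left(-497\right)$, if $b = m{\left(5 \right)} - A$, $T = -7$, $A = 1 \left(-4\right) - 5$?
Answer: $- \frac{31812473}{324} \approx -98187.0$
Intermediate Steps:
$A = -9$ ($A = -4 - 5 = -9$)
$r{\left(D,N \right)} = \frac{1}{-7 - 5 D}$
$b = 14$ ($b = 5 - -9 = 5 + 9 = 14$)
$\left(b + r{\left(-5,8 \right)}\right)^{2} \left(-497\right) = \left(14 - \frac{1}{7 + 5 \left(-5\right)}\right)^{2} \left(-497\right) = \left(14 - \frac{1}{7 - 25}\right)^{2} \left(-497\right) = \left(14 - \frac{1}{-18}\right)^{2} \left(-497\right) = \left(14 - - \frac{1}{18}\right)^{2} \left(-497\right) = \left(14 + \frac{1}{18}\right)^{2} \left(-497\right) = \left(\frac{253}{18}\right)^{2} \left(-497\right) = \frac{64009}{324} \left(-497\right) = - \frac{31812473}{324}$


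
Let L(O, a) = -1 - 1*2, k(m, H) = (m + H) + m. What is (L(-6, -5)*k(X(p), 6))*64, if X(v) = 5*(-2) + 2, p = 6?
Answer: 1920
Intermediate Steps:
X(v) = -8 (X(v) = -10 + 2 = -8)
k(m, H) = H + 2*m (k(m, H) = (H + m) + m = H + 2*m)
L(O, a) = -3 (L(O, a) = -1 - 2 = -3)
(L(-6, -5)*k(X(p), 6))*64 = -3*(6 + 2*(-8))*64 = -3*(6 - 16)*64 = -3*(-10)*64 = 30*64 = 1920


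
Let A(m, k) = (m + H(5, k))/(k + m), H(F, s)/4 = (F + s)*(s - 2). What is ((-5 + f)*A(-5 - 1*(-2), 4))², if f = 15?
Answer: 476100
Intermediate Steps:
H(F, s) = 4*(-2 + s)*(F + s) (H(F, s) = 4*((F + s)*(s - 2)) = 4*((F + s)*(-2 + s)) = 4*((-2 + s)*(F + s)) = 4*(-2 + s)*(F + s))
A(m, k) = (-40 + m + 4*k² + 12*k)/(k + m) (A(m, k) = (m + (-8*5 - 8*k + 4*k² + 4*5*k))/(k + m) = (m + (-40 - 8*k + 4*k² + 20*k))/(k + m) = (m + (-40 + 4*k² + 12*k))/(k + m) = (-40 + m + 4*k² + 12*k)/(k + m))
((-5 + f)*A(-5 - 1*(-2), 4))² = ((-5 + 15)*((-40 + (-5 - 1*(-2)) + 4*4² + 12*4)/(4 + (-5 - 1*(-2)))))² = (10*((-40 + (-5 + 2) + 4*16 + 48)/(4 + (-5 + 2))))² = (10*((-40 - 3 + 64 + 48)/(4 - 3)))² = (10*(69/1))² = (10*(1*69))² = (10*69)² = 690² = 476100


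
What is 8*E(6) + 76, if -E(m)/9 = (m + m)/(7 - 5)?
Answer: -356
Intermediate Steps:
E(m) = -9*m (E(m) = -9*(m + m)/(7 - 5) = -9*2*m/2 = -9*m)
8*E(6) + 76 = 8*(-9*6) + 76 = 8*(-54) + 76 = -432 + 76 = -356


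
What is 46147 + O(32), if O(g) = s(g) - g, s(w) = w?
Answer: 46147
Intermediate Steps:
O(g) = 0 (O(g) = g - g = 0)
46147 + O(32) = 46147 + 0 = 46147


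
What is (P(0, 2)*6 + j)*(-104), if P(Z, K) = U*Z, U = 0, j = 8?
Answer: -832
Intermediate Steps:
P(Z, K) = 0 (P(Z, K) = 0*Z = 0)
(P(0, 2)*6 + j)*(-104) = (0*6 + 8)*(-104) = (0 + 8)*(-104) = 8*(-104) = -832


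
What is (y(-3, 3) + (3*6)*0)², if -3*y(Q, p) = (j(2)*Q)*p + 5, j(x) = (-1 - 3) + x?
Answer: 529/9 ≈ 58.778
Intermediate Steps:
j(x) = -4 + x
y(Q, p) = -5/3 + 2*Q*p/3 (y(Q, p) = -(((-4 + 2)*Q)*p + 5)/3 = -((-2*Q)*p + 5)/3 = -(-2*Q*p + 5)/3 = -(5 - 2*Q*p)/3 = -5/3 + 2*Q*p/3)
(y(-3, 3) + (3*6)*0)² = ((-5/3 + (⅔)*(-3)*3) + (3*6)*0)² = ((-5/3 - 6) + 18*0)² = (-23/3 + 0)² = (-23/3)² = 529/9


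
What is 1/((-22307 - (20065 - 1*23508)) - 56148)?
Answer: -1/75012 ≈ -1.3331e-5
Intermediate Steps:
1/((-22307 - (20065 - 1*23508)) - 56148) = 1/((-22307 - (20065 - 23508)) - 56148) = 1/((-22307 - 1*(-3443)) - 56148) = 1/((-22307 + 3443) - 56148) = 1/(-18864 - 56148) = 1/(-75012) = -1/75012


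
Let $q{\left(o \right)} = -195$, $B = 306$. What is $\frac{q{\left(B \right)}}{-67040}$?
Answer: $\frac{39}{13408} \approx 0.0029087$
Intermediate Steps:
$\frac{q{\left(B \right)}}{-67040} = - \frac{195}{-67040} = \left(-195\right) \left(- \frac{1}{67040}\right) = \frac{39}{13408}$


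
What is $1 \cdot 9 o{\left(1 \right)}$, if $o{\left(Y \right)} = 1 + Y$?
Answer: $18$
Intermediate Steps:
$1 \cdot 9 o{\left(1 \right)} = 1 \cdot 9 \left(1 + 1\right) = 9 \cdot 2 = 18$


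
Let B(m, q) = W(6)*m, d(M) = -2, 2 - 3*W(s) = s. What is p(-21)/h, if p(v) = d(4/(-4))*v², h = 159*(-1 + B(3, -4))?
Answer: 294/265 ≈ 1.1094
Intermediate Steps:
W(s) = ⅔ - s/3
B(m, q) = -4*m/3 (B(m, q) = (⅔ - ⅓*6)*m = (⅔ - 2)*m = -4*m/3)
h = -795 (h = 159*(-1 - 4/3*3) = 159*(-1 - 4) = 159*(-5) = -795)
p(v) = -2*v²
p(-21)/h = -2*(-21)²/(-795) = -2*441*(-1/795) = -882*(-1/795) = 294/265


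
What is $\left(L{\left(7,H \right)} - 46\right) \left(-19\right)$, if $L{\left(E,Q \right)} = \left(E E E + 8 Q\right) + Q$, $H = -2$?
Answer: $-5301$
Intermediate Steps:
$L{\left(E,Q \right)} = E^{3} + 9 Q$ ($L{\left(E,Q \right)} = \left(E^{2} E + 8 Q\right) + Q = \left(E^{3} + 8 Q\right) + Q = E^{3} + 9 Q$)
$\left(L{\left(7,H \right)} - 46\right) \left(-19\right) = \left(\left(7^{3} + 9 \left(-2\right)\right) - 46\right) \left(-19\right) = \left(\left(343 - 18\right) - 46\right) \left(-19\right) = \left(325 - 46\right) \left(-19\right) = 279 \left(-19\right) = -5301$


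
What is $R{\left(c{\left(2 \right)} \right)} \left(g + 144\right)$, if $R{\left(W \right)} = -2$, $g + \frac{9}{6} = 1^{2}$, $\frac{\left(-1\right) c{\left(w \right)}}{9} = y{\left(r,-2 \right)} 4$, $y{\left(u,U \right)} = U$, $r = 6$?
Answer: $-287$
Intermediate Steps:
$c{\left(w \right)} = 72$ ($c{\left(w \right)} = - 9 \left(\left(-2\right) 4\right) = \left(-9\right) \left(-8\right) = 72$)
$g = - \frac{1}{2}$ ($g = - \frac{3}{2} + 1^{2} = - \frac{3}{2} + 1 = - \frac{1}{2} \approx -0.5$)
$R{\left(c{\left(2 \right)} \right)} \left(g + 144\right) = - 2 \left(- \frac{1}{2} + 144\right) = \left(-2\right) \frac{287}{2} = -287$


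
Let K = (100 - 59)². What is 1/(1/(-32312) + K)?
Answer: 32312/54316471 ≈ 0.00059488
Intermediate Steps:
K = 1681 (K = 41² = 1681)
1/(1/(-32312) + K) = 1/(1/(-32312) + 1681) = 1/(-1/32312 + 1681) = 1/(54316471/32312) = 32312/54316471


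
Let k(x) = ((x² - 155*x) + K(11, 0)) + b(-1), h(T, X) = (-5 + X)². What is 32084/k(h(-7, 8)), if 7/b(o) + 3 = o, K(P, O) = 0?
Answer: -128336/5263 ≈ -24.385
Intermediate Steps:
b(o) = 7/(-3 + o)
k(x) = -7/4 + x² - 155*x (k(x) = ((x² - 155*x) + 0) + 7/(-3 - 1) = (x² - 155*x) + 7/(-4) = (x² - 155*x) + 7*(-¼) = (x² - 155*x) - 7/4 = -7/4 + x² - 155*x)
32084/k(h(-7, 8)) = 32084/(-7/4 + ((-5 + 8)²)² - 155*(-5 + 8)²) = 32084/(-7/4 + (3²)² - 155*3²) = 32084/(-7/4 + 9² - 155*9) = 32084/(-7/4 + 81 - 1395) = 32084/(-5263/4) = 32084*(-4/5263) = -128336/5263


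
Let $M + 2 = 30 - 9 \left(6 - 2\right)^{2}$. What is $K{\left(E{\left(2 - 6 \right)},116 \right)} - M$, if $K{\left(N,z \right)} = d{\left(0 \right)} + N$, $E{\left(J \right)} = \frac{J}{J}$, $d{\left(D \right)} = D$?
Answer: $117$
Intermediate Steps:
$E{\left(J \right)} = 1$
$K{\left(N,z \right)} = N$ ($K{\left(N,z \right)} = 0 + N = N$)
$M = -116$ ($M = -2 + \left(30 - 9 \left(6 - 2\right)^{2}\right) = -2 + \left(30 - 9 \cdot 4^{2}\right) = -2 + \left(30 - 144\right) = -2 - 114 = -116$)
$K{\left(E{\left(2 - 6 \right)},116 \right)} - M = 1 - -116 = 1 + 116 = 117$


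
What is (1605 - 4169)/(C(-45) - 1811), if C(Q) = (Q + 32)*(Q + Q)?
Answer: 4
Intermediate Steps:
C(Q) = 2*Q*(32 + Q) (C(Q) = (32 + Q)*(2*Q) = 2*Q*(32 + Q))
(1605 - 4169)/(C(-45) - 1811) = (1605 - 4169)/(2*(-45)*(32 - 45) - 1811) = -2564/(2*(-45)*(-13) - 1811) = -2564/(1170 - 1811) = -2564/(-641) = -2564*(-1/641) = 4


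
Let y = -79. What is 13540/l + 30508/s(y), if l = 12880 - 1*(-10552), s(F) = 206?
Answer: 89706587/603374 ≈ 148.67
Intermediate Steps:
l = 23432 (l = 12880 + 10552 = 23432)
13540/l + 30508/s(y) = 13540/23432 + 30508/206 = 13540*(1/23432) + 30508*(1/206) = 3385/5858 + 15254/103 = 89706587/603374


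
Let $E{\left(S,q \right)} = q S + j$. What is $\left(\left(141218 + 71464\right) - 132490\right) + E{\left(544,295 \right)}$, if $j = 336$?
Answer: $241008$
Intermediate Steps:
$E{\left(S,q \right)} = 336 + S q$ ($E{\left(S,q \right)} = q S + 336 = S q + 336 = 336 + S q$)
$\left(\left(141218 + 71464\right) - 132490\right) + E{\left(544,295 \right)} = \left(\left(141218 + 71464\right) - 132490\right) + \left(336 + 544 \cdot 295\right) = \left(212682 - 132490\right) + \left(336 + 160480\right) = 80192 + 160816 = 241008$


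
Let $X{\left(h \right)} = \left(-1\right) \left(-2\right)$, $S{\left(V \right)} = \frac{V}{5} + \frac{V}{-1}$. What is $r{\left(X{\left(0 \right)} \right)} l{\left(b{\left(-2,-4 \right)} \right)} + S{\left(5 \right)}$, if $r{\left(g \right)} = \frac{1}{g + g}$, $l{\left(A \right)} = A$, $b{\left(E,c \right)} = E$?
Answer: $- \frac{9}{2} \approx -4.5$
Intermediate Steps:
$S{\left(V \right)} = - \frac{4 V}{5}$ ($S{\left(V \right)} = V \frac{1}{5} + V \left(-1\right) = \frac{V}{5} - V = - \frac{4 V}{5}$)
$X{\left(h \right)} = 2$
$r{\left(g \right)} = \frac{1}{2 g}$
$r{\left(X{\left(0 \right)} \right)} l{\left(b{\left(-2,-4 \right)} \right)} + S{\left(5 \right)} = \frac{1}{2 \cdot 2} \left(-2\right) - 4 = \frac{1}{2} \cdot \frac{1}{2} \left(-2\right) - 4 = \frac{1}{4} \left(-2\right) - 4 = - \frac{1}{2} - 4 = - \frac{9}{2}$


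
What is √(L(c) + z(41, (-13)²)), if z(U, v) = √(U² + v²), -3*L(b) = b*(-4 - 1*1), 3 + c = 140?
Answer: √(2055 + 9*√30242)/3 ≈ 20.056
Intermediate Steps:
c = 137 (c = -3 + 140 = 137)
L(b) = 5*b/3 (L(b) = -b*(-4 - 1*1)/3 = -b*(-4 - 1)/3 = -b*(-5)/3 = -(-5)*b/3 = 5*b/3)
√(L(c) + z(41, (-13)²)) = √((5/3)*137 + √(41² + ((-13)²)²)) = √(685/3 + √(1681 + 169²)) = √(685/3 + √(1681 + 28561)) = √(685/3 + √30242)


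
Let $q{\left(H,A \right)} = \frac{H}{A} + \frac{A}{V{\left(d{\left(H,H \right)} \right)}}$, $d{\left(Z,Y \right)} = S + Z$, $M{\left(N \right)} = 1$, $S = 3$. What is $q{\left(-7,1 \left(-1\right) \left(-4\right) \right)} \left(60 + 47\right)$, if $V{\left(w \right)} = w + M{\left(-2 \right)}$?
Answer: $- \frac{3959}{12} \approx -329.92$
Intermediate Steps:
$d{\left(Z,Y \right)} = 3 + Z$
$V{\left(w \right)} = 1 + w$ ($V{\left(w \right)} = w + 1 = 1 + w$)
$q{\left(H,A \right)} = \frac{A}{4 + H} + \frac{H}{A}$ ($q{\left(H,A \right)} = \frac{H}{A} + \frac{A}{1 + \left(3 + H\right)} = \frac{H}{A} + \frac{A}{4 + H} = \frac{A}{4 + H} + \frac{H}{A}$)
$q{\left(-7,1 \left(-1\right) \left(-4\right) \right)} \left(60 + 47\right) = \frac{\left(1 \left(-1\right) \left(-4\right)\right)^{2} - 7 \left(4 - 7\right)}{1 \left(-1\right) \left(-4\right) \left(4 - 7\right)} \left(60 + 47\right) = \frac{\left(\left(-1\right) \left(-4\right)\right)^{2} - -21}{\left(-1\right) \left(-4\right) \left(-3\right)} 107 = \frac{1}{4} \left(- \frac{1}{3}\right) \left(4^{2} + 21\right) 107 = \frac{1}{4} \left(- \frac{1}{3}\right) \left(16 + 21\right) 107 = \frac{1}{4} \left(- \frac{1}{3}\right) 37 \cdot 107 = \left(- \frac{37}{12}\right) 107 = - \frac{3959}{12}$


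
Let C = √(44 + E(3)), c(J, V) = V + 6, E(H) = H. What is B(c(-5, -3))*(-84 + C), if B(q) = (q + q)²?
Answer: -3024 + 36*√47 ≈ -2777.2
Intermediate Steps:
c(J, V) = 6 + V
C = √47 (C = √(44 + 3) = √47 ≈ 6.8557)
B(q) = 4*q² (B(q) = (2*q)² = 4*q²)
B(c(-5, -3))*(-84 + C) = (4*(6 - 3)²)*(-84 + √47) = (4*3²)*(-84 + √47) = (4*9)*(-84 + √47) = 36*(-84 + √47) = -3024 + 36*√47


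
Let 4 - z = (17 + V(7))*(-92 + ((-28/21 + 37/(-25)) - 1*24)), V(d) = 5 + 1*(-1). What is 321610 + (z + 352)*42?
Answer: 11033884/25 ≈ 4.4136e+5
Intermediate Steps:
V(d) = 4 (V(d) = 5 - 1 = 4)
z = 62477/25 (z = 4 - (17 + 4)*(-92 + ((-28/21 + 37/(-25)) - 1*24)) = 4 - 21*(-92 + ((-28*1/21 + 37*(-1/25)) - 24)) = 4 - 21*(-92 + ((-4/3 - 37/25) - 24)) = 4 - 21*(-92 + (-211/75 - 24)) = 4 - 21*(-92 - 2011/75) = 4 - 21*(-8911)/75 = 4 - 1*(-62377/25) = 4 + 62377/25 = 62477/25 ≈ 2499.1)
321610 + (z + 352)*42 = 321610 + (62477/25 + 352)*42 = 321610 + (71277/25)*42 = 321610 + 2993634/25 = 11033884/25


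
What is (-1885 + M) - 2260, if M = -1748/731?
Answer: -3031743/731 ≈ -4147.4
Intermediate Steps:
M = -1748/731 (M = -1748*1/731 = -1748/731 ≈ -2.3912)
(-1885 + M) - 2260 = (-1885 - 1748/731) - 2260 = -1379683/731 - 2260 = -3031743/731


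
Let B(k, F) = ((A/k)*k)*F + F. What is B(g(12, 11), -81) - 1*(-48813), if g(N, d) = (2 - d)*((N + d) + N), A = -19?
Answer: 50271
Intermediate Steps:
g(N, d) = (2 - d)*(d + 2*N)
B(k, F) = -18*F (B(k, F) = ((-19/k)*k)*F + F = -19*F + F = -18*F)
B(g(12, 11), -81) - 1*(-48813) = -18*(-81) - 1*(-48813) = 1458 + 48813 = 50271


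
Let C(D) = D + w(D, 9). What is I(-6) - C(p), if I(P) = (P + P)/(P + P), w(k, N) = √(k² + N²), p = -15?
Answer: 16 - 3*√34 ≈ -1.4929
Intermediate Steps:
w(k, N) = √(N² + k²)
I(P) = 1 (I(P) = (2*P)/((2*P)) = (2*P)*(1/(2*P)) = 1)
C(D) = D + √(81 + D²) (C(D) = D + √(9² + D²) = D + √(81 + D²))
I(-6) - C(p) = 1 - (-15 + √(81 + (-15)²)) = 1 - (-15 + √(81 + 225)) = 1 - (-15 + √306) = 1 - (-15 + 3*√34) = 1 + (15 - 3*√34) = 16 - 3*√34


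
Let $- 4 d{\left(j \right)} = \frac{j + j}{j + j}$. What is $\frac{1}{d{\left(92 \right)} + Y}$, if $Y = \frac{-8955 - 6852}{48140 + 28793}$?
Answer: $- \frac{307732}{140161} \approx -2.1956$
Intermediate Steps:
$Y = - \frac{15807}{76933} \approx -0.20546$
$d{\left(j \right)} = - \frac{1}{4}$ ($d{\left(j \right)} = - \frac{\left(j + j\right) \frac{1}{j + j}}{4} = - \frac{2 j \frac{1}{2 j}}{4} = \left(- \frac{1}{4}\right) 1 = - \frac{1}{4}$)
$\frac{1}{d{\left(92 \right)} + Y} = \frac{1}{- \frac{1}{4} - \frac{15807}{76933}} = \frac{1}{- \frac{140161}{307732}} = - \frac{307732}{140161}$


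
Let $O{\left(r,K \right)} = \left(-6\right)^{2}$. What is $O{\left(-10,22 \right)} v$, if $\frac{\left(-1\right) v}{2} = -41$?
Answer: $2952$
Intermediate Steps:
$v = 82$ ($v = \left(-2\right) \left(-41\right) = 82$)
$O{\left(r,K \right)} = 36$
$O{\left(-10,22 \right)} v = 36 \cdot 82 = 2952$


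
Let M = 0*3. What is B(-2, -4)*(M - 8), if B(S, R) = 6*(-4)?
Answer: 192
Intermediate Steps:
B(S, R) = -24
M = 0
B(-2, -4)*(M - 8) = -24*(0 - 8) = -24*(-8) = 192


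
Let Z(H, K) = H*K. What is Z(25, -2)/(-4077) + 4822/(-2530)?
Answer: -9766397/5157405 ≈ -1.8937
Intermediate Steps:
Z(25, -2)/(-4077) + 4822/(-2530) = (25*(-2))/(-4077) + 4822/(-2530) = -50*(-1/4077) + 4822*(-1/2530) = 50/4077 - 2411/1265 = -9766397/5157405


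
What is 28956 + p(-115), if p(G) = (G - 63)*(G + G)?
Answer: 69896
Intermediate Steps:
p(G) = 2*G*(-63 + G) (p(G) = (-63 + G)*(2*G) = 2*G*(-63 + G))
28956 + p(-115) = 28956 + 2*(-115)*(-63 - 115) = 28956 + 2*(-115)*(-178) = 28956 + 40940 = 69896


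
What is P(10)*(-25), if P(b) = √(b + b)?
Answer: -50*√5 ≈ -111.80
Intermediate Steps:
P(b) = √2*√b (P(b) = √(2*b) = √2*√b)
P(10)*(-25) = (√2*√10)*(-25) = (2*√5)*(-25) = -50*√5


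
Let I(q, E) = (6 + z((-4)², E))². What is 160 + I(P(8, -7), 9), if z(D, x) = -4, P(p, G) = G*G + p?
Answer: 164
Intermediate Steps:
P(p, G) = p + G² (P(p, G) = G² + p = p + G²)
I(q, E) = 4 (I(q, E) = (6 - 4)² = 2² = 4)
160 + I(P(8, -7), 9) = 160 + 4 = 164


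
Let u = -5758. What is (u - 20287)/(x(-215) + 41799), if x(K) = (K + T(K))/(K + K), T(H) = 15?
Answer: -1119935/1797377 ≈ -0.62309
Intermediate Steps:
x(K) = (15 + K)/(2*K) (x(K) = (K + 15)/(K + K) = (15 + K)/((2*K)) = (15 + K)*(1/(2*K)) = (15 + K)/(2*K))
(u - 20287)/(x(-215) + 41799) = (-5758 - 20287)/((1/2)*(15 - 215)/(-215) + 41799) = -26045/((1/2)*(-1/215)*(-200) + 41799) = -26045/(20/43 + 41799) = -26045/1797377/43 = -26045*43/1797377 = -1119935/1797377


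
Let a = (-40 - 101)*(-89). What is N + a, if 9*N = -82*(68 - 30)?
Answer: 109825/9 ≈ 12203.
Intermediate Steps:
N = -3116/9 (N = (-82*(68 - 30))/9 = (-82*38)/9 = (⅑)*(-3116) = -3116/9 ≈ -346.22)
a = 12549 (a = -141*(-89) = 12549)
N + a = -3116/9 + 12549 = 109825/9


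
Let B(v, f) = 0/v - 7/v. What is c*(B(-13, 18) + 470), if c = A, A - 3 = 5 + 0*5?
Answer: 48936/13 ≈ 3764.3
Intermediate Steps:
B(v, f) = -7/v (B(v, f) = 0 - 7/v = -7/v)
A = 8 (A = 3 + (5 + 0*5) = 3 + (5 + 0) = 3 + 5 = 8)
c = 8
c*(B(-13, 18) + 470) = 8*(-7/(-13) + 470) = 8*(-7*(-1/13) + 470) = 8*(7/13 + 470) = 8*(6117/13) = 48936/13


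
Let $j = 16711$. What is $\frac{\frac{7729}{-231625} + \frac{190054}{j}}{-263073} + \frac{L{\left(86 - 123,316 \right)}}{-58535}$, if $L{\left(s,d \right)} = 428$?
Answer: $- \frac{1719176424419667}{233743526068370375} \approx -0.007355$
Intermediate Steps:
$\frac{\frac{7729}{-231625} + \frac{190054}{j}}{-263073} + \frac{L{\left(86 - 123,316 \right)}}{-58535} = \frac{\frac{7729}{-231625} + \frac{190054}{16711}}{-263073} + \frac{428}{-58535} = \left(7729 \left(- \frac{1}{231625}\right) + 190054 \cdot \frac{1}{16711}\right) \left(- \frac{1}{263073}\right) + 428 \left(- \frac{1}{58535}\right) = \left(- \frac{7729}{231625} + \frac{190054}{16711}\right) \left(- \frac{1}{263073}\right) - \frac{428}{58535} = \frac{2581888143}{227687375} \left(- \frac{1}{263073}\right) - \frac{428}{58535} = - \frac{860629381}{19966133601125} - \frac{428}{58535} = - \frac{1719176424419667}{233743526068370375}$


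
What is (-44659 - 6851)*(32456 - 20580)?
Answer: -611732760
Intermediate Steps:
(-44659 - 6851)*(32456 - 20580) = -51510*11876 = -611732760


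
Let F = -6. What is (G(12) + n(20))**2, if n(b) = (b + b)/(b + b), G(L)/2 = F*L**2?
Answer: 2982529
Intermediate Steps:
G(L) = -12*L**2 (G(L) = 2*(-6*L**2) = -12*L**2)
n(b) = 1 (n(b) = (2*b)/((2*b)) = (2*b)*(1/(2*b)) = 1)
(G(12) + n(20))**2 = (-12*12**2 + 1)**2 = (-12*144 + 1)**2 = (-1728 + 1)**2 = (-1727)**2 = 2982529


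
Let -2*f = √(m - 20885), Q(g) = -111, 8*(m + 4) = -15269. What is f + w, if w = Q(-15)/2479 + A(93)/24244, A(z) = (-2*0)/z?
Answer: -3/67 - I*√364762/8 ≈ -0.044776 - 75.494*I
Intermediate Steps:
m = -15301/8 (m = -4 + (⅛)*(-15269) = -4 - 15269/8 = -15301/8 ≈ -1912.6)
A(z) = 0 (A(z) = 0/z = 0)
f = -I*√364762/8 (f = -√(-15301/8 - 20885)/2 = -I*√364762/8 ≈ -75.494*I)
w = -3/67 (w = -111/2479 + 0/24244 = -111*1/2479 + 0*(1/24244) = -3/67 + 0 = -3/67 ≈ -0.044776)
f + w = -I*√364762/8 - 3/67 = -3/67 - I*√364762/8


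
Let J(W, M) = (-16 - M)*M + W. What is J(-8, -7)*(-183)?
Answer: -10065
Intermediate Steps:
J(W, M) = W + M*(-16 - M) (J(W, M) = M*(-16 - M) + W = W + M*(-16 - M))
J(-8, -7)*(-183) = (-8 - 1*(-7)² - 16*(-7))*(-183) = (-8 - 1*49 + 112)*(-183) = (-8 - 49 + 112)*(-183) = 55*(-183) = -10065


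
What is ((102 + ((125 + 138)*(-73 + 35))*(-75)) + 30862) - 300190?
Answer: 480324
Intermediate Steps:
((102 + ((125 + 138)*(-73 + 35))*(-75)) + 30862) - 300190 = ((102 + (263*(-38))*(-75)) + 30862) - 300190 = ((102 - 9994*(-75)) + 30862) - 300190 = ((102 + 749550) + 30862) - 300190 = (749652 + 30862) - 300190 = 780514 - 300190 = 480324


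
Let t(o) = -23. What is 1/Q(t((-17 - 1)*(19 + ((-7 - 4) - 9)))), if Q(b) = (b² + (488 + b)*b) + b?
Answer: -1/10189 ≈ -9.8145e-5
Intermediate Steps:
Q(b) = b + b² + b*(488 + b) (Q(b) = (b² + b*(488 + b)) + b = b + b² + b*(488 + b))
1/Q(t((-17 - 1)*(19 + ((-7 - 4) - 9)))) = 1/(-23*(489 + 2*(-23))) = 1/(-23*(489 - 46)) = 1/(-23*443) = 1/(-10189) = -1/10189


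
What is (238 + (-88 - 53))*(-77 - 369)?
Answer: -43262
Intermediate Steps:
(238 + (-88 - 53))*(-77 - 369) = (238 - 141)*(-446) = 97*(-446) = -43262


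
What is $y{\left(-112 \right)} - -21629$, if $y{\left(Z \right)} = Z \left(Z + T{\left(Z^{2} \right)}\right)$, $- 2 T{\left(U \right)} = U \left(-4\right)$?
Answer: $-2775683$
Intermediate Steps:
$T{\left(U \right)} = 2 U$ ($T{\left(U \right)} = - \frac{U \left(-4\right)}{2} = - \frac{\left(-4\right) U}{2} = 2 U$)
$y{\left(Z \right)} = Z \left(Z + 2 Z^{2}\right)$
$y{\left(-112 \right)} - -21629 = \left(-112\right)^{2} \left(1 + 2 \left(-112\right)\right) - -21629 = 12544 \left(1 - 224\right) + 21629 = 12544 \left(-223\right) + 21629 = -2797312 + 21629 = -2775683$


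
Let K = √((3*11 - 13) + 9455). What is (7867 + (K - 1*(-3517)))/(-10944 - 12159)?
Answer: -11384/23103 - 5*√379/23103 ≈ -0.49696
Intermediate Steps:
K = 5*√379 (K = √((33 - 13) + 9455) = √(20 + 9455) = √9475 = 5*√379 ≈ 97.340)
(7867 + (K - 1*(-3517)))/(-10944 - 12159) = (7867 + (5*√379 - 1*(-3517)))/(-10944 - 12159) = (7867 + (5*√379 + 3517))/(-23103) = (7867 + (3517 + 5*√379))*(-1/23103) = (11384 + 5*√379)*(-1/23103) = -11384/23103 - 5*√379/23103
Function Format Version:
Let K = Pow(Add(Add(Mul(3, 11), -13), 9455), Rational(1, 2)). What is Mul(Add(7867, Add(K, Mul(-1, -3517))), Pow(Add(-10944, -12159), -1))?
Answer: Add(Rational(-11384, 23103), Mul(Rational(-5, 23103), Pow(379, Rational(1, 2)))) ≈ -0.49696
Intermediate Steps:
K = Mul(5, Pow(379, Rational(1, 2))) (K = Pow(Add(Add(33, -13), 9455), Rational(1, 2)) = Pow(Add(20, 9455), Rational(1, 2)) = Pow(9475, Rational(1, 2)) = Mul(5, Pow(379, Rational(1, 2))) ≈ 97.340)
Mul(Add(7867, Add(K, Mul(-1, -3517))), Pow(Add(-10944, -12159), -1)) = Mul(Add(7867, Add(Mul(5, Pow(379, Rational(1, 2))), Mul(-1, -3517))), Pow(Add(-10944, -12159), -1)) = Mul(Add(7867, Add(Mul(5, Pow(379, Rational(1, 2))), 3517)), Pow(-23103, -1)) = Mul(Add(7867, Add(3517, Mul(5, Pow(379, Rational(1, 2))))), Rational(-1, 23103)) = Mul(Add(11384, Mul(5, Pow(379, Rational(1, 2)))), Rational(-1, 23103)) = Add(Rational(-11384, 23103), Mul(Rational(-5, 23103), Pow(379, Rational(1, 2))))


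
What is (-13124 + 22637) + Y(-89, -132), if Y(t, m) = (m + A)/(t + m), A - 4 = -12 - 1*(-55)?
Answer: 123674/13 ≈ 9513.4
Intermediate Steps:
A = 47 (A = 4 + (-12 - 1*(-55)) = 4 + (-12 + 55) = 4 + 43 = 47)
Y(t, m) = (47 + m)/(m + t) (Y(t, m) = (m + 47)/(t + m) = (47 + m)/(m + t))
(-13124 + 22637) + Y(-89, -132) = (-13124 + 22637) + (47 - 132)/(-132 - 89) = 9513 - 85/(-221) = 9513 - 1/221*(-85) = 9513 + 5/13 = 123674/13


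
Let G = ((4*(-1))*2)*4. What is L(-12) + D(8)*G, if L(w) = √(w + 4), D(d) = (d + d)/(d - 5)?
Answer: -512/3 + 2*I*√2 ≈ -170.67 + 2.8284*I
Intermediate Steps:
D(d) = 2*d/(-5 + d) (D(d) = (2*d)/(-5 + d) = 2*d/(-5 + d))
L(w) = √(4 + w)
G = -32 (G = -4*2*4 = -8*4 = -32)
L(-12) + D(8)*G = √(4 - 12) + (2*8/(-5 + 8))*(-32) = √(-8) + (2*8/3)*(-32) = 2*I*√2 + (2*8*(⅓))*(-32) = 2*I*√2 + (16/3)*(-32) = 2*I*√2 - 512/3 = -512/3 + 2*I*√2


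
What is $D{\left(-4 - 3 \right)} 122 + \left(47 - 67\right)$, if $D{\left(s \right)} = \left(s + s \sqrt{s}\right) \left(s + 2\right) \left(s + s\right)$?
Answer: $-59800 - 59780 i \sqrt{7} \approx -59800.0 - 1.5816 \cdot 10^{5} i$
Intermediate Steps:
$D{\left(s \right)} = 2 s \left(2 + s\right) \left(s + s^{\frac{3}{2}}\right)$ ($D{\left(s \right)} = \left(s + s^{\frac{3}{2}}\right) \left(2 + s\right) 2 s = \left(2 + s\right) \left(s + s^{\frac{3}{2}}\right) 2 s = 2 s \left(2 + s\right) \left(s + s^{\frac{3}{2}}\right)$)
$D{\left(-4 - 3 \right)} 122 + \left(47 - 67\right) = \left(2 \left(-4 - 3\right)^{3} + 2 \left(-4 - 3\right)^{\frac{7}{2}} + 4 \left(-4 - 3\right)^{2} + 4 \left(-4 - 3\right)^{\frac{5}{2}}\right) 122 + \left(47 - 67\right) = \left(2 \left(-7\right)^{3} + 2 \left(-7\right)^{\frac{7}{2}} + 4 \left(-7\right)^{2} + 4 \left(-7\right)^{\frac{5}{2}}\right) 122 - 20 = \left(2 \left(-343\right) + 2 \left(- 343 i \sqrt{7}\right) + 4 \cdot 49 + 4 \cdot 49 i \sqrt{7}\right) 122 - 20 = \left(-686 - 686 i \sqrt{7} + 196 + 196 i \sqrt{7}\right) 122 - 20 = \left(-490 - 490 i \sqrt{7}\right) 122 - 20 = \left(-59780 - 59780 i \sqrt{7}\right) - 20 = -59800 - 59780 i \sqrt{7}$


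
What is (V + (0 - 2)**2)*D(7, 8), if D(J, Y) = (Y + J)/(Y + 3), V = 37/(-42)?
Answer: 655/154 ≈ 4.2533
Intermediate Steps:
V = -37/42 (V = 37*(-1/42) = -37/42 ≈ -0.88095)
D(J, Y) = (J + Y)/(3 + Y)
(V + (0 - 2)**2)*D(7, 8) = (-37/42 + (0 - 2)**2)*((7 + 8)/(3 + 8)) = (-37/42 + (-2)**2)*(15/11) = (-37/42 + 4)*((1/11)*15) = (131/42)*(15/11) = 655/154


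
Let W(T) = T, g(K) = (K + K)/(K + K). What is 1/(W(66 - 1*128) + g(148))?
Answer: -1/61 ≈ -0.016393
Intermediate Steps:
g(K) = 1 (g(K) = (2*K)/((2*K)) = (2*K)*(1/(2*K)) = 1)
1/(W(66 - 1*128) + g(148)) = 1/((66 - 1*128) + 1) = 1/((66 - 128) + 1) = 1/(-62 + 1) = 1/(-61) = -1/61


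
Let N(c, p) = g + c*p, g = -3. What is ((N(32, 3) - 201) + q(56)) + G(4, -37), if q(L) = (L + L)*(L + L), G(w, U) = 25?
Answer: 12461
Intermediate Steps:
N(c, p) = -3 + c*p
q(L) = 4*L² (q(L) = (2*L)*(2*L) = 4*L²)
((N(32, 3) - 201) + q(56)) + G(4, -37) = (((-3 + 32*3) - 201) + 4*56²) + 25 = (((-3 + 96) - 201) + 4*3136) + 25 = ((93 - 201) + 12544) + 25 = (-108 + 12544) + 25 = 12436 + 25 = 12461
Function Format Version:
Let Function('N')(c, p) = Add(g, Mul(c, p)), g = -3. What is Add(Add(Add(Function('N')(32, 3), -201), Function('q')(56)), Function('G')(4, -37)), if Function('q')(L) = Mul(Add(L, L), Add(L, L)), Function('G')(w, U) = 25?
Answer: 12461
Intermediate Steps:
Function('N')(c, p) = Add(-3, Mul(c, p))
Function('q')(L) = Mul(4, Pow(L, 2)) (Function('q')(L) = Mul(Mul(2, L), Mul(2, L)) = Mul(4, Pow(L, 2)))
Add(Add(Add(Function('N')(32, 3), -201), Function('q')(56)), Function('G')(4, -37)) = Add(Add(Add(Add(-3, Mul(32, 3)), -201), Mul(4, Pow(56, 2))), 25) = Add(Add(Add(Add(-3, 96), -201), Mul(4, 3136)), 25) = Add(Add(Add(93, -201), 12544), 25) = Add(Add(-108, 12544), 25) = Add(12436, 25) = 12461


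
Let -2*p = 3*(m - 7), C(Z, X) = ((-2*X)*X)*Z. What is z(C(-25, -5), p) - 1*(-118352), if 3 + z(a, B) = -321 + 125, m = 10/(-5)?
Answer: 118153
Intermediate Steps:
m = -2 (m = 10*(-⅕) = -2)
C(Z, X) = -2*Z*X² (C(Z, X) = (-2*X²)*Z = -2*Z*X²)
p = 27/2 (p = -3*(-2 - 7)/2 = -3*(-9)/2 = -½*(-27) = 27/2 ≈ 13.500)
z(a, B) = -199 (z(a, B) = -3 + (-321 + 125) = -3 - 196 = -199)
z(C(-25, -5), p) - 1*(-118352) = -199 - 1*(-118352) = -199 + 118352 = 118153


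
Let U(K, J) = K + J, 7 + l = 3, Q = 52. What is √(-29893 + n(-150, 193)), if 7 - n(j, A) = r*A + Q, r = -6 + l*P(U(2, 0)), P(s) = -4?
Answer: 2*I*√7967 ≈ 178.52*I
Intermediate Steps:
l = -4 (l = -7 + 3 = -4)
U(K, J) = J + K
r = 10 (r = -6 - 4*(-4) = -6 + 16 = 10)
n(j, A) = -45 - 10*A (n(j, A) = 7 - (10*A + 52) = 7 - (52 + 10*A) = 7 + (-52 - 10*A) = -45 - 10*A)
√(-29893 + n(-150, 193)) = √(-29893 + (-45 - 10*193)) = √(-29893 + (-45 - 1930)) = √(-29893 - 1975) = √(-31868) = 2*I*√7967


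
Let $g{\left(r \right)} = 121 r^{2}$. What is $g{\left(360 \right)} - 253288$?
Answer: $15428312$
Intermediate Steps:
$g{\left(360 \right)} - 253288 = 121 \cdot 360^{2} - 253288 = 121 \cdot 129600 - 253288 = 15681600 - 253288 = 15428312$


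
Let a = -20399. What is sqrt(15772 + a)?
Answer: I*sqrt(4627) ≈ 68.022*I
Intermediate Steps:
sqrt(15772 + a) = sqrt(15772 - 20399) = sqrt(-4627) = I*sqrt(4627)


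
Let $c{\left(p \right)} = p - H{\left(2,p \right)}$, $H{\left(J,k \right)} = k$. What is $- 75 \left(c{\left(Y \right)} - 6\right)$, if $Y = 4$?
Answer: $450$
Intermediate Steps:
$c{\left(p \right)} = 0$ ($c{\left(p \right)} = p - p = 0$)
$- 75 \left(c{\left(Y \right)} - 6\right) = - 75 \left(0 - 6\right) = \left(-75\right) \left(-6\right) = 450$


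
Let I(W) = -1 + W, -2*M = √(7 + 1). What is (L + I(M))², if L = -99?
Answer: (100 + √2)² ≈ 10285.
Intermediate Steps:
M = -√2 (M = -√(7 + 1)/2 = -√2 ≈ -1.4142)
(L + I(M))² = (-99 + (-1 - √2))² = (-100 - √2)²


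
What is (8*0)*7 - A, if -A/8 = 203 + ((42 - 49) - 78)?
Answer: 944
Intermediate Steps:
A = -944 (A = -8*(203 + ((42 - 49) - 78)) = -8*(203 + (-7 - 78)) = -8*(203 - 85) = -8*118 = -944)
(8*0)*7 - A = (8*0)*7 - 1*(-944) = 0*7 + 944 = 0 + 944 = 944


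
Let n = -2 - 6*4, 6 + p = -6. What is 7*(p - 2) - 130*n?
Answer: 3282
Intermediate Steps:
p = -12 (p = -6 - 6 = -12)
n = -26 (n = -2 - 24 = -26)
7*(p - 2) - 130*n = 7*(-12 - 2) - 130*(-26) = 7*(-14) + 3380 = -98 + 3380 = 3282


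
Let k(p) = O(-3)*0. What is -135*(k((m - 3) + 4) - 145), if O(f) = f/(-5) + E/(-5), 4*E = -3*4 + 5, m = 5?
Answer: 19575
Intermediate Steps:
E = -7/4 (E = (-3*4 + 5)/4 = (-12 + 5)/4 = (1/4)*(-7) = -7/4 ≈ -1.7500)
O(f) = 7/20 - f/5 (O(f) = f/(-5) - 7/4/(-5) = f*(-1/5) - 7/4*(-1/5) = -f/5 + 7/20 = 7/20 - f/5)
k(p) = 0 (k(p) = (7/20 - 1/5*(-3))*0 = (7/20 + 3/5)*0 = (19/20)*0 = 0)
-135*(k((m - 3) + 4) - 145) = -135*(0 - 145) = -135*(-145) = 19575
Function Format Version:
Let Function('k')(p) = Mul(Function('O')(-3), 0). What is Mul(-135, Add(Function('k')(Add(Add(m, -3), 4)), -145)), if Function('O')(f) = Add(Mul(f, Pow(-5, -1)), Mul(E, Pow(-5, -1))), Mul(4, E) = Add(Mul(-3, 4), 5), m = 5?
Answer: 19575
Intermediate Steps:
E = Rational(-7, 4) (E = Mul(Rational(1, 4), Add(Mul(-3, 4), 5)) = Mul(Rational(1, 4), Add(-12, 5)) = Mul(Rational(1, 4), -7) = Rational(-7, 4) ≈ -1.7500)
Function('O')(f) = Add(Rational(7, 20), Mul(Rational(-1, 5), f)) (Function('O')(f) = Add(Mul(f, Pow(-5, -1)), Mul(Rational(-7, 4), Pow(-5, -1))) = Add(Mul(f, Rational(-1, 5)), Mul(Rational(-7, 4), Rational(-1, 5))) = Add(Mul(Rational(-1, 5), f), Rational(7, 20)) = Add(Rational(7, 20), Mul(Rational(-1, 5), f)))
Function('k')(p) = 0 (Function('k')(p) = Mul(Add(Rational(7, 20), Mul(Rational(-1, 5), -3)), 0) = Mul(Add(Rational(7, 20), Rational(3, 5)), 0) = Mul(Rational(19, 20), 0) = 0)
Mul(-135, Add(Function('k')(Add(Add(m, -3), 4)), -145)) = Mul(-135, Add(0, -145)) = Mul(-135, -145) = 19575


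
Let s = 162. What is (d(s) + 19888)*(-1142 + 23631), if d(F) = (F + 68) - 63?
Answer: 451016895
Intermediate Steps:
d(F) = 5 + F (d(F) = (68 + F) - 63 = 5 + F)
(d(s) + 19888)*(-1142 + 23631) = ((5 + 162) + 19888)*(-1142 + 23631) = (167 + 19888)*22489 = 20055*22489 = 451016895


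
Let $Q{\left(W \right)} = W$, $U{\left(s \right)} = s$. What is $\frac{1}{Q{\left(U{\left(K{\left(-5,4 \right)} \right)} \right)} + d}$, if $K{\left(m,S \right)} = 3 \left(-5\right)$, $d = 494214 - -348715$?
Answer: $\frac{1}{842914} \approx 1.1864 \cdot 10^{-6}$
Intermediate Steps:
$d = 842929$ ($d = 494214 + 348715 = 842929$)
$K{\left(m,S \right)} = -15$
$\frac{1}{Q{\left(U{\left(K{\left(-5,4 \right)} \right)} \right)} + d} = \frac{1}{-15 + 842929} = \frac{1}{842914}$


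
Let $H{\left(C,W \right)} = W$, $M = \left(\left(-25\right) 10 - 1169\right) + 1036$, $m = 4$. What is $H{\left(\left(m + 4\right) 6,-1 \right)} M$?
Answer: $383$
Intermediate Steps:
$M = -383$ ($M = \left(-250 - 1169\right) + 1036 = -1419 + 1036 = -383$)
$H{\left(\left(m + 4\right) 6,-1 \right)} M = \left(-1\right) \left(-383\right) = 383$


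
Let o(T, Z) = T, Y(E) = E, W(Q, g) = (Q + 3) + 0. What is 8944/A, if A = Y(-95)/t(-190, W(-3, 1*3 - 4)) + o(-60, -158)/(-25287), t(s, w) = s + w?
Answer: 150777952/8469 ≈ 17804.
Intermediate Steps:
W(Q, g) = 3 + Q (W(Q, g) = (3 + Q) + 0 = 3 + Q)
A = 8469/16858 (A = -95/(-190 + (3 - 3)) - 60/(-25287) = -95/(-190 + 0) - 60*(-1/25287) = -95/(-190) + 20/8429 = -95*(-1/190) + 20/8429 = 1/2 + 20/8429 = 8469/16858 ≈ 0.50237)
8944/A = 8944/(8469/16858) = 8944*(16858/8469) = 150777952/8469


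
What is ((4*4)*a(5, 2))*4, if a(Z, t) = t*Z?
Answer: 640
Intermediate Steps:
a(Z, t) = Z*t
((4*4)*a(5, 2))*4 = ((4*4)*(5*2))*4 = (16*10)*4 = 160*4 = 640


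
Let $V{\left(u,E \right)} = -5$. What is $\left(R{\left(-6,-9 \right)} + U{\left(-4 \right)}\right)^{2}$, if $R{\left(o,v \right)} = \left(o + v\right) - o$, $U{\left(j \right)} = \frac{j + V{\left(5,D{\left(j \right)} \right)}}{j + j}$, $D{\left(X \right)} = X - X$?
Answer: $\frac{3969}{64} \approx 62.016$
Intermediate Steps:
$D{\left(X \right)} = 0$
$U{\left(j \right)} = \frac{-5 + j}{2 j}$ ($U{\left(j \right)} = \frac{j - 5}{j + j} = \frac{-5 + j}{2 j}$)
$R{\left(o,v \right)} = v$
$\left(R{\left(-6,-9 \right)} + U{\left(-4 \right)}\right)^{2} = \left(-9 + \frac{-5 - 4}{2 \left(-4\right)}\right)^{2} = \left(-9 + \frac{1}{2} \left(- \frac{1}{4}\right) \left(-9\right)\right)^{2} = \left(-9 + \frac{9}{8}\right)^{2} = \left(- \frac{63}{8}\right)^{2} = \frac{3969}{64}$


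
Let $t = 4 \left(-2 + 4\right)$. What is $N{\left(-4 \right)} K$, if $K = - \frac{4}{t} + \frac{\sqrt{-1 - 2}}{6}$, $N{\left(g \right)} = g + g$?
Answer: $4 - \frac{4 i \sqrt{3}}{3} \approx 4.0 - 2.3094 i$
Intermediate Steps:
$t = 8$ ($t = 4 \cdot 2 = 8$)
$N{\left(g \right)} = 2 g$
$K = - \frac{1}{2} + \frac{i \sqrt{3}}{6}$ ($K = - \frac{4}{8} + \frac{\sqrt{-1 - 2}}{6} = \left(-4\right) \frac{1}{8} + \sqrt{-3} \cdot \frac{1}{6} = - \frac{1}{2} + i \sqrt{3} \cdot \frac{1}{6} = - \frac{1}{2} + \frac{i \sqrt{3}}{6} \approx -0.5 + 0.28868 i$)
$N{\left(-4 \right)} K = 2 \left(-4\right) \left(- \frac{1}{2} + \frac{i \sqrt{3}}{6}\right) = - 8 \left(- \frac{1}{2} + \frac{i \sqrt{3}}{6}\right) = 4 - \frac{4 i \sqrt{3}}{3}$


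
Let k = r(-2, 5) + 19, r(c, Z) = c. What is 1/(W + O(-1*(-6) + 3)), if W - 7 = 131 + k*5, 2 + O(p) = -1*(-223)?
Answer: 1/444 ≈ 0.0022523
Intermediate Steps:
k = 17 (k = -2 + 19 = 17)
O(p) = 221 (O(p) = -2 - 1*(-223) = -2 + 223 = 221)
W = 223 (W = 7 + (131 + 17*5) = 7 + (131 + 85) = 7 + 216 = 223)
1/(W + O(-1*(-6) + 3)) = 1/(223 + 221) = 1/444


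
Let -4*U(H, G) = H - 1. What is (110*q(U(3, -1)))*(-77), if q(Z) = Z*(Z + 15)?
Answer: 122815/2 ≈ 61408.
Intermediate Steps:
U(H, G) = ¼ - H/4 (U(H, G) = -(H - 1)/4 = -(-1 + H)/4 = ¼ - H/4)
q(Z) = Z*(15 + Z)
(110*q(U(3, -1)))*(-77) = (110*((¼ - ¼*3)*(15 + (¼ - ¼*3))))*(-77) = (110*((¼ - ¾)*(15 + (¼ - ¾))))*(-77) = (110*(-(15 - ½)/2))*(-77) = (110*(-½*29/2))*(-77) = (110*(-29/4))*(-77) = -1595/2*(-77) = 122815/2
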